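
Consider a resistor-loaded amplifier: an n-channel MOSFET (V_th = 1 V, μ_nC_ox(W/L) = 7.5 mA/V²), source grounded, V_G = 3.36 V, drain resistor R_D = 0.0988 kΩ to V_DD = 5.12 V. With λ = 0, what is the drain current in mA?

I_D = 20.9 mA

V_GS = V_G = 3.36 V, so V_ov = 3.36 − 1 = 2.36 V.
Assume saturation: I_D = ½ k_n V_ov² = 0.5 × 7.5 × 2.36² = 20.9 mA, giving V_DS = V_DD − I_D R_D = 5.12 − 20.9 × 0.0988 = 3.06 V.
V_DS = 3.06 V ≥ V_ov = 2.36 V, confirming saturation.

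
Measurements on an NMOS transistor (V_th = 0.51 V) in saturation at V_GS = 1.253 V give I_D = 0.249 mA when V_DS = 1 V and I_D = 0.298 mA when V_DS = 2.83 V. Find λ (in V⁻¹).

λ = 0.120 V⁻¹

With V_GS fixed, I_D ∝ (1 + λ V_DS) in saturation, so I_D2/I_D1 = (1 + λ V_DS2)/(1 + λ V_DS1).
0.298/0.249 = 1.197 = (1 + 2.83 λ)/(1 + 1 λ).
Solving: λ (I_D1 V_DS2 − I_D2 V_DS1) = I_D2 − I_D1, so λ = (0.298 − 0.249) / (0.249 × 2.83 − 0.298 × 1) = 0.049 / 0.407 = 0.12 V⁻¹.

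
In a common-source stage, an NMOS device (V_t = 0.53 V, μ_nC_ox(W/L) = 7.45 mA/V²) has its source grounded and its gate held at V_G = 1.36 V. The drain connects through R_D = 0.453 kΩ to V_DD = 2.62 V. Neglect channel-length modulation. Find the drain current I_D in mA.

V_GS = V_G = 1.36 V, so V_ov = 1.36 − 0.53 = 0.83 V.
Assume saturation: I_D = ½ k_n V_ov² = 0.5 × 7.45 × 0.83² = 2.57 mA, giving V_DS = V_DD − I_D R_D = 2.62 − 2.57 × 0.453 = 1.46 V.
V_DS = 1.46 V ≥ V_ov = 0.83 V, confirming saturation.

I_D = 2.57 mA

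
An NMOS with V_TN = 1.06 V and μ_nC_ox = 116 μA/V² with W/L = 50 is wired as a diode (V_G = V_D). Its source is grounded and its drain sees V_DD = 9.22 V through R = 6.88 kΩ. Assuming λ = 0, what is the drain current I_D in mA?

With gate tied to drain, V_GS = V_DS ≥ V_GS − V_TN, so the device is in saturation.
k_n = μ_nC_ox · (W/L) = 5.8 mA/V².
KCL at the drain: ½ k_n (V_GS − V_TN)² = (V_DD − V_GS)/R.
Let x = V_GS − 1.06. Then 20 x² + x − 8.16 = 0, giving x = 0.615 V (positive root), so V_GS = 1.67 V.
I_D = (V_DD − V_GS)/R = (9.22 − 1.67) / 6.88 = 1.1 mA.

I_D = 1.10 mA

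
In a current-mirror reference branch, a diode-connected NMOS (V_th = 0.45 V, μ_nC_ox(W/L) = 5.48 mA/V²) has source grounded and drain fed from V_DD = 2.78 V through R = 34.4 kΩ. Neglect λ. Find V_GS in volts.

V_GS = 0.602 V

With gate tied to drain, V_GS = V_DS ≥ V_GS − V_th, so the device is in saturation.
KCL at the drain: ½ k_n (V_GS − V_th)² = (V_DD − V_GS)/R.
Let x = V_GS − 0.45. Then 94.3 x² + x − 2.33 = 0, giving x = 0.152 V (positive root), so V_GS = 0.602 V.
I_D = (V_DD − V_GS)/R = (2.78 − 0.602) / 34.4 = 0.0633 mA.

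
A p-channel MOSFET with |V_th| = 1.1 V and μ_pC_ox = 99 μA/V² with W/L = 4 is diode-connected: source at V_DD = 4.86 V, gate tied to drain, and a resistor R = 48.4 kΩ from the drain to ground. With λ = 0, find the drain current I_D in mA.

I_D = 0.0658 mA

With gate tied to drain, V_SG = V_SD ≥ V_SG − |V_th|, so the device is in saturation.
k_p = μ_pC_ox · (W/L) = 0.396 mA/V².
KCL at the drain: ½ k_p (V_SG − |V_th|)² = (V_DD − V_SG)/R.
Let x = V_SG − 1.1. Then 9.58 x² + x − 3.76 = 0, giving x = 0.576 V (positive root), so V_SG = 1.68 V.
I_D = (V_DD − V_SG)/R = (4.86 − 1.68) / 48.4 = 0.0658 mA.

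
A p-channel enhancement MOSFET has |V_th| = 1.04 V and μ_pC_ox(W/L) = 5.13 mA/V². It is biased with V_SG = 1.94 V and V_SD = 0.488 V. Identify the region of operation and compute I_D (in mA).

V_ov = V_SG − |V_th| = 1.94 − 1.04 = 0.9 V.
Since V_SD = 0.488 V < V_ov = 0.9 V, the device is in the triode region.
I_D = k_p [V_ov · V_SD − ½ V_SD²] = 5.13 × [0.9 × 0.488 − 0.5 × 0.488²] = 1.64 mA.

Triode; I_D = 1.64 mA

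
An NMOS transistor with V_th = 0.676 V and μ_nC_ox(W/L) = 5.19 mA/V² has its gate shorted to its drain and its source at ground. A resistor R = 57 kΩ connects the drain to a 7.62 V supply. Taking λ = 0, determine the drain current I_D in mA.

I_D = 0.118 mA

With gate tied to drain, V_GS = V_DS ≥ V_GS − V_th, so the device is in saturation.
KCL at the drain: ½ k_n (V_GS − V_th)² = (V_DD − V_GS)/R.
Let x = V_GS − 0.676. Then 148 x² + x − 6.944 = 0, giving x = 0.213 V (positive root), so V_GS = 0.889 V.
I_D = (V_DD − V_GS)/R = (7.62 − 0.889) / 57 = 0.118 mA.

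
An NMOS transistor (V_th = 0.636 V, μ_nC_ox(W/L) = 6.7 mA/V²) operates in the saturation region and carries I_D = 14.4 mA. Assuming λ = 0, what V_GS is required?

In saturation I_D = ½ k_n (V_GS − V_th)², so V_GS − V_th = √(2 I_D / k_n) = √(2 × 14.4 / 6.7) = 2.07 V.
V_GS = 0.636 + 2.07 = 2.71 V.

V_GS = 2.71 V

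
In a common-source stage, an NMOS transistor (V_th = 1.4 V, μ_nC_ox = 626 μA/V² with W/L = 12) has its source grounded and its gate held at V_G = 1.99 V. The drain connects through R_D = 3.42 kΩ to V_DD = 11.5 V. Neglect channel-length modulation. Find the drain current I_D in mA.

V_GS = V_G = 1.99 V, so V_ov = 1.99 − 1.4 = 0.59 V.
k_n = μ_nC_ox · (W/L) = 7.512 mA/V².
Assume saturation: I_D = ½ k_n V_ov² = 0.5 × 7.512 × 0.59² = 1.31 mA, giving V_DS = V_DD − I_D R_D = 11.5 − 1.31 × 3.42 = 7.03 V.
V_DS = 7.03 V ≥ V_ov = 0.59 V, confirming saturation.

I_D = 1.31 mA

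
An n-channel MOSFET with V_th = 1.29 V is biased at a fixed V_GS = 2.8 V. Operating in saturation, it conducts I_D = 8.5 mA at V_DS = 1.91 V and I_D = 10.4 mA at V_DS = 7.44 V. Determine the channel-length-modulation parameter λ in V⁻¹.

λ = 0.0438 V⁻¹

With V_GS fixed, I_D ∝ (1 + λ V_DS) in saturation, so I_D2/I_D1 = (1 + λ V_DS2)/(1 + λ V_DS1).
10.4/8.5 = 1.224 = (1 + 7.44 λ)/(1 + 1.91 λ).
Solving: λ (I_D1 V_DS2 − I_D2 V_DS1) = I_D2 − I_D1, so λ = (10.4 − 8.5) / (8.5 × 7.44 − 10.4 × 1.91) = 1.9 / 43.4 = 0.0438 V⁻¹.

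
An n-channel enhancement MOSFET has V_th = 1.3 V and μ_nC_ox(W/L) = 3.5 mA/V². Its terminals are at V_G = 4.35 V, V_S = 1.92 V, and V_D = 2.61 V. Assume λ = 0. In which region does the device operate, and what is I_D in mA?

V_GS = V_G − V_S = 4.35 − 1.92 = 2.43 V; V_DS = V_D − V_S = 2.61 − 1.92 = 0.69 V.
V_ov = V_GS − V_th = 2.43 − 1.3 = 1.13 V.
Since V_DS = 0.69 V < V_ov = 1.13 V, the device is in the triode region.
I_D = k_n [V_ov · V_DS − ½ V_DS²] = 3.5 × [1.13 × 0.69 − 0.5 × 0.69²] = 1.9 mA.

Triode; I_D = 1.90 mA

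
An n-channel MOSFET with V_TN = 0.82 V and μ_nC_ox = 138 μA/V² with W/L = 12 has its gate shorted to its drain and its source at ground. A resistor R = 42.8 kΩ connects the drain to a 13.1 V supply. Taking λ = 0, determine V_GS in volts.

V_GS = 1.39 V

With gate tied to drain, V_GS = V_DS ≥ V_GS − V_TN, so the device is in saturation.
k_n = μ_nC_ox · (W/L) = 1.656 mA/V².
KCL at the drain: ½ k_n (V_GS − V_TN)² = (V_DD − V_GS)/R.
Let x = V_GS − 0.82. Then 35.4 x² + x − 12.28 = 0, giving x = 0.575 V (positive root), so V_GS = 1.39 V.
I_D = (V_DD − V_GS)/R = (13.1 − 1.39) / 42.8 = 0.273 mA.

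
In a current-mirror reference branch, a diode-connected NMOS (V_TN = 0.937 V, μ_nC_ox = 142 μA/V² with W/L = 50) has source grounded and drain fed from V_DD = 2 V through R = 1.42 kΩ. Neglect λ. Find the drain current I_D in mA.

With gate tied to drain, V_GS = V_DS ≥ V_GS − V_TN, so the device is in saturation.
k_n = μ_nC_ox · (W/L) = 7.1 mA/V².
KCL at the drain: ½ k_n (V_GS − V_TN)² = (V_DD − V_GS)/R.
Let x = V_GS − 0.937. Then 5.04 x² + x − 1.063 = 0, giving x = 0.371 V (positive root), so V_GS = 1.31 V.
I_D = (V_DD − V_GS)/R = (2 − 1.31) / 1.42 = 0.488 mA.

I_D = 0.488 mA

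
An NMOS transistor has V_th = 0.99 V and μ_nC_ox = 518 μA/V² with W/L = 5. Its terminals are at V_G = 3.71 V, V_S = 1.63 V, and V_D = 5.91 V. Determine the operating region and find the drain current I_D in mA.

V_GS = V_G − V_S = 3.71 − 1.63 = 2.08 V; V_DS = V_D − V_S = 5.91 − 1.63 = 4.28 V.
k_n = μ_nC_ox · (W/L) = 2.59 mA/V².
V_ov = V_GS − V_th = 2.08 − 0.99 = 1.09 V.
Since V_DS = 4.28 V ≥ V_ov = 1.09 V, the device is in saturation.
I_D = ½ k_n V_ov² = 0.5 × 2.59 × 1.09² = 1.54 mA.

Saturation; I_D = 1.54 mA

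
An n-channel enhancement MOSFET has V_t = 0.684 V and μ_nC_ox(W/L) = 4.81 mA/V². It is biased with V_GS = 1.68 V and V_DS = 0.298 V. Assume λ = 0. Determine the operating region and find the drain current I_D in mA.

Triode; I_D = 1.21 mA

V_ov = V_GS − V_t = 1.68 − 0.684 = 0.996 V.
Since V_DS = 0.298 V < V_ov = 0.996 V, the device is in the triode region.
I_D = k_n [V_ov · V_DS − ½ V_DS²] = 4.81 × [0.996 × 0.298 − 0.5 × 0.298²] = 1.21 mA.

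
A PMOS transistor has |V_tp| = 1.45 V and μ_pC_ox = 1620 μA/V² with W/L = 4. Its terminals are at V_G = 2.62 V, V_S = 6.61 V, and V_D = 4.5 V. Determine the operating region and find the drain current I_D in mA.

Triode; I_D = 20.3 mA

V_SG = V_S − V_G = 6.61 − 2.62 = 3.99 V; V_SD = V_S − V_D = 6.61 − 4.5 = 2.11 V.
k_p = μ_pC_ox · (W/L) = 6.48 mA/V².
V_ov = V_SG − |V_tp| = 3.99 − 1.45 = 2.54 V.
Since V_SD = 2.11 V < V_ov = 2.54 V, the device is in the triode region.
I_D = k_p [V_ov · V_SD − ½ V_SD²] = 6.48 × [2.54 × 2.11 − 0.5 × 2.11²] = 20.3 mA.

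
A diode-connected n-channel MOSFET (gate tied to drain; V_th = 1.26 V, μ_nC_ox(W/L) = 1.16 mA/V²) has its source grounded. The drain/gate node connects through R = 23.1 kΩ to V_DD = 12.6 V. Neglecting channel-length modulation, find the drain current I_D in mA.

I_D = 0.453 mA

With gate tied to drain, V_GS = V_DS ≥ V_GS − V_th, so the device is in saturation.
KCL at the drain: ½ k_n (V_GS − V_th)² = (V_DD − V_GS)/R.
Let x = V_GS − 1.26. Then 13.4 x² + x − 11.34 = 0, giving x = 0.883 V (positive root), so V_GS = 2.14 V.
I_D = (V_DD − V_GS)/R = (12.6 − 2.14) / 23.1 = 0.453 mA.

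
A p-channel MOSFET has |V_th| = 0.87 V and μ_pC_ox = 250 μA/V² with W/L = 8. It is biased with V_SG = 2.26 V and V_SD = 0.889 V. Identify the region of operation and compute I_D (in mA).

k_p = μ_pC_ox · (W/L) = 2 mA/V².
V_ov = V_SG − |V_th| = 2.26 − 0.87 = 1.39 V.
Since V_SD = 0.889 V < V_ov = 1.39 V, the device is in the triode region.
I_D = k_p [V_ov · V_SD − ½ V_SD²] = 2 × [1.39 × 0.889 − 0.5 × 0.889²] = 1.68 mA.

Triode; I_D = 1.68 mA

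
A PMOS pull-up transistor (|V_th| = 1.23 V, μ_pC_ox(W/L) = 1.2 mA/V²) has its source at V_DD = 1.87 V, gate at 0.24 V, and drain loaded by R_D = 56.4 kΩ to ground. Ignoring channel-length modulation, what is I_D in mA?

I_D = 0.0319 mA

V_SG = V_DD − V_G = 1.87 − 0.24 = 1.63 V, so V_ov = 1.63 − 1.23 = 0.4 V.
Assume saturation: I_D = ½ k_p V_ov² = 0.5 × 1.2 × 0.4² = 0.096 mA, giving V_SD = V_DD − I_D R_D = 1.87 − 0.096 × 56.4 = -3.54 V.
But -3.54 V < V_ov = 0.4 V, so the device is actually in triode.
In triode I_D = k_p[V_ov V_SD − ½ V_SD²] and I_D = (V_DD − V_SD)/R_D. Equating: 33.8 V_SD² − 28.07 V_SD + 1.87 = 0, giving V_SD = 0.073 V (the root below V_ov).
I_D = (1.87 − 0.073) / 56.4 = 0.0319 mA.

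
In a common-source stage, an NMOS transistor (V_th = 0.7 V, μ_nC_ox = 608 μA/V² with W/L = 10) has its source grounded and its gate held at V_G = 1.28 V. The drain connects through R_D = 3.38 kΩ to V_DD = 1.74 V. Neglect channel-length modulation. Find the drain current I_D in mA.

V_GS = V_G = 1.28 V, so V_ov = 1.28 − 0.7 = 0.58 V.
k_n = μ_nC_ox · (W/L) = 6.08 mA/V².
Assume saturation: I_D = ½ k_n V_ov² = 0.5 × 6.08 × 0.58² = 1.02 mA, giving V_DS = V_DD − I_D R_D = 1.74 − 1.02 × 3.38 = -1.72 V.
But -1.72 V < V_ov = 0.58 V, so the device is actually in triode.
In triode I_D = k_n[V_ov V_DS − ½ V_DS²] and I_D = (V_DD − V_DS)/R_D. Equating: 10.3 V_DS² − 12.92 V_DS + 1.74 = 0, giving V_DS = 0.153 V (the root below V_ov).
I_D = (1.74 − 0.153) / 3.38 = 0.469 mA.

I_D = 0.469 mA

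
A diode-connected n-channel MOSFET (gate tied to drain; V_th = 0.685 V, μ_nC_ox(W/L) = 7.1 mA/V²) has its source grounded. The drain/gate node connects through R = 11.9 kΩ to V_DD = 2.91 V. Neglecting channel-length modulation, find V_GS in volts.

V_GS = 0.903 V

With gate tied to drain, V_GS = V_DS ≥ V_GS − V_th, so the device is in saturation.
KCL at the drain: ½ k_n (V_GS − V_th)² = (V_DD − V_GS)/R.
Let x = V_GS − 0.685. Then 42.2 x² + x − 2.225 = 0, giving x = 0.218 V (positive root), so V_GS = 0.903 V.
I_D = (V_DD − V_GS)/R = (2.91 − 0.903) / 11.9 = 0.169 mA.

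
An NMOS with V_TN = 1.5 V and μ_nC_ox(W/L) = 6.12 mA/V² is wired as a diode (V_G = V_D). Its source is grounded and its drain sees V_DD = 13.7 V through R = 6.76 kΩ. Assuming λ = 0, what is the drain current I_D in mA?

With gate tied to drain, V_GS = V_DS ≥ V_GS − V_TN, so the device is in saturation.
KCL at the drain: ½ k_n (V_GS − V_TN)² = (V_DD − V_GS)/R.
Let x = V_GS − 1.5. Then 20.7 x² + x − 12.2 = 0, giving x = 0.744 V (positive root), so V_GS = 2.24 V.
I_D = (V_DD − V_GS)/R = (13.7 − 2.24) / 6.76 = 1.69 mA.

I_D = 1.69 mA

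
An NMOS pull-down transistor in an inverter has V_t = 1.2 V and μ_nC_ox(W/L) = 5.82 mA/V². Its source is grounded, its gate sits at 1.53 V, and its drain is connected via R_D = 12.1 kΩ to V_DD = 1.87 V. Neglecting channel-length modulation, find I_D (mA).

V_GS = V_G = 1.53 V, so V_ov = 1.53 − 1.2 = 0.33 V.
Assume saturation: I_D = ½ k_n V_ov² = 0.5 × 5.82 × 0.33² = 0.317 mA, giving V_DS = V_DD − I_D R_D = 1.87 − 0.317 × 12.1 = -1.96 V.
But -1.96 V < V_ov = 0.33 V, so the device is actually in triode.
In triode I_D = k_n[V_ov V_DS − ½ V_DS²] and I_D = (V_DD − V_DS)/R_D. Equating: 35.2 V_DS² − 24.24 V_DS + 1.87 = 0, giving V_DS = 0.0885 V (the root below V_ov).
I_D = (1.87 − 0.0885) / 12.1 = 0.147 mA.

I_D = 0.147 mA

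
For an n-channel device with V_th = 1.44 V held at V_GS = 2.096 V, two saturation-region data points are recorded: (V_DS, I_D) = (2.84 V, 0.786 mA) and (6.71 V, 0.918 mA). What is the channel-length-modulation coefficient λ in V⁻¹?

λ = 0.0495 V⁻¹

With V_GS fixed, I_D ∝ (1 + λ V_DS) in saturation, so I_D2/I_D1 = (1 + λ V_DS2)/(1 + λ V_DS1).
0.918/0.786 = 1.168 = (1 + 6.71 λ)/(1 + 2.84 λ).
Solving: λ (I_D1 V_DS2 − I_D2 V_DS1) = I_D2 − I_D1, so λ = (0.918 − 0.786) / (0.786 × 6.71 − 0.918 × 2.84) = 0.132 / 2.67 = 0.0495 V⁻¹.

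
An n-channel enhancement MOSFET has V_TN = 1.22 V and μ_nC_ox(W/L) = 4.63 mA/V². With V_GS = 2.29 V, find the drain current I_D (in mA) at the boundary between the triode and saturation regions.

At the boundary V_DS = V_ov = V_GS − V_TN = 2.29 − 1.22 = 1.07 V.
I_D = ½ k_n V_ov² = 0.5 × 4.63 × 1.07² = 2.65 mA.

I_D = 2.65 mA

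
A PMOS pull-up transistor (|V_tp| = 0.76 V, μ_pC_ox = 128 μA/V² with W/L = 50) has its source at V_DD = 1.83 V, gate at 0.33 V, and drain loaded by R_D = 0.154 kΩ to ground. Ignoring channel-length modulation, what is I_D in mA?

I_D = 1.75 mA

V_SG = V_DD − V_G = 1.83 − 0.33 = 1.5 V, so V_ov = 1.5 − 0.76 = 0.74 V.
k_p = μ_pC_ox · (W/L) = 6.4 mA/V².
Assume saturation: I_D = ½ k_p V_ov² = 0.5 × 6.4 × 0.74² = 1.75 mA, giving V_SD = V_DD − I_D R_D = 1.83 − 1.75 × 0.154 = 1.56 V.
V_SD = 1.56 V ≥ V_ov = 0.74 V, confirming saturation.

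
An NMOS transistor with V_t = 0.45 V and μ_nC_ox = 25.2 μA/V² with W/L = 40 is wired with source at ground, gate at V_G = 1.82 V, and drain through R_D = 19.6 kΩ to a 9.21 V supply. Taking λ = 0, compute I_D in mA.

I_D = 0.451 mA

V_GS = V_G = 1.82 V, so V_ov = 1.82 − 0.45 = 1.37 V.
k_n = μ_nC_ox · (W/L) = 1.008 mA/V².
Assume saturation: I_D = ½ k_n V_ov² = 0.5 × 1.008 × 1.37² = 0.946 mA, giving V_DS = V_DD − I_D R_D = 9.21 − 0.946 × 19.6 = -9.33 V.
But -9.33 V < V_ov = 1.37 V, so the device is actually in triode.
In triode I_D = k_n[V_ov V_DS − ½ V_DS²] and I_D = (V_DD − V_DS)/R_D. Equating: 9.88 V_DS² − 28.07 V_DS + 9.21 = 0, giving V_DS = 0.379 V (the root below V_ov).
I_D = (9.21 − 0.379) / 19.6 = 0.451 mA.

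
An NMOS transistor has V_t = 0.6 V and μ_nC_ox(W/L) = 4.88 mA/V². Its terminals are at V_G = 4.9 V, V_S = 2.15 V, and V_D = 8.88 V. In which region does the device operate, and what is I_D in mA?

Saturation; I_D = 11.3 mA

V_GS = V_G − V_S = 4.9 − 2.15 = 2.75 V; V_DS = V_D − V_S = 8.88 − 2.15 = 6.73 V.
V_ov = V_GS − V_t = 2.75 − 0.6 = 2.15 V.
Since V_DS = 6.73 V ≥ V_ov = 2.15 V, the device is in saturation.
I_D = ½ k_n V_ov² = 0.5 × 4.88 × 2.15² = 11.3 mA.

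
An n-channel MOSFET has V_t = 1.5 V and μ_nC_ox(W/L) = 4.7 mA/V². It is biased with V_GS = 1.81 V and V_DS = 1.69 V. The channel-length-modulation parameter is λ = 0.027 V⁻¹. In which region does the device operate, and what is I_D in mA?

Saturation; I_D = 0.236 mA

V_ov = V_GS − V_t = 1.81 − 1.5 = 0.31 V.
Since V_DS = 1.69 V ≥ V_ov = 0.31 V, the device is in saturation.
I_D = ½ k_n V_ov² (1 + λ V_DS) = 0.5 × 4.7 × 0.31² × (1 + 0.027 × 1.69) = 0.236 mA.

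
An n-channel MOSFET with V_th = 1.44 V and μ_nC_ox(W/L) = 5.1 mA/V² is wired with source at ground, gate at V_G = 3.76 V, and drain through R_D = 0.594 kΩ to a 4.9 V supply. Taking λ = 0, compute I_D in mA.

I_D = 7.06 mA

V_GS = V_G = 3.76 V, so V_ov = 3.76 − 1.44 = 2.32 V.
Assume saturation: I_D = ½ k_n V_ov² = 0.5 × 5.1 × 2.32² = 13.7 mA, giving V_DS = V_DD − I_D R_D = 4.9 − 13.7 × 0.594 = -3.25 V.
But -3.25 V < V_ov = 2.32 V, so the device is actually in triode.
In triode I_D = k_n[V_ov V_DS − ½ V_DS²] and I_D = (V_DD − V_DS)/R_D. Equating: 1.51 V_DS² − 8.028 V_DS + 4.9 = 0, giving V_DS = 0.704 V (the root below V_ov).
I_D = (4.9 − 0.704) / 0.594 = 7.06 mA.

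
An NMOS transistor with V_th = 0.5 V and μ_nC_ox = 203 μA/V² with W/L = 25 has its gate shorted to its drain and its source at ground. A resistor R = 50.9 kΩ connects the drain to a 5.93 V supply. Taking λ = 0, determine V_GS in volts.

V_GS = 0.701 V

With gate tied to drain, V_GS = V_DS ≥ V_GS − V_th, so the device is in saturation.
k_n = μ_nC_ox · (W/L) = 5.075 mA/V².
KCL at the drain: ½ k_n (V_GS − V_th)² = (V_DD − V_GS)/R.
Let x = V_GS − 0.5. Then 129 x² + x − 5.43 = 0, giving x = 0.201 V (positive root), so V_GS = 0.701 V.
I_D = (V_DD − V_GS)/R = (5.93 − 0.701) / 50.9 = 0.103 mA.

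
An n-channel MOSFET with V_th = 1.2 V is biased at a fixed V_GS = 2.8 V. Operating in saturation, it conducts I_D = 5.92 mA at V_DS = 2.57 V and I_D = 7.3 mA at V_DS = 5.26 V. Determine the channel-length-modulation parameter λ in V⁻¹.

λ = 0.111 V⁻¹

With V_GS fixed, I_D ∝ (1 + λ V_DS) in saturation, so I_D2/I_D1 = (1 + λ V_DS2)/(1 + λ V_DS1).
7.3/5.92 = 1.233 = (1 + 5.26 λ)/(1 + 2.57 λ).
Solving: λ (I_D1 V_DS2 − I_D2 V_DS1) = I_D2 − I_D1, so λ = (7.3 − 5.92) / (5.92 × 5.26 − 7.3 × 2.57) = 1.38 / 12.4 = 0.111 V⁻¹.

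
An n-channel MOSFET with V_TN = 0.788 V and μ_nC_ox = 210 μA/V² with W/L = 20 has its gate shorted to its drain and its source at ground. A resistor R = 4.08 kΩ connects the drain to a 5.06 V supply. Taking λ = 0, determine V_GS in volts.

With gate tied to drain, V_GS = V_DS ≥ V_GS − V_TN, so the device is in saturation.
k_n = μ_nC_ox · (W/L) = 4.2 mA/V².
KCL at the drain: ½ k_n (V_GS − V_TN)² = (V_DD − V_GS)/R.
Let x = V_GS − 0.788. Then 8.57 x² + x − 4.272 = 0, giving x = 0.65 V (positive root), so V_GS = 1.44 V.
I_D = (V_DD − V_GS)/R = (5.06 − 1.44) / 4.08 = 0.888 mA.

V_GS = 1.44 V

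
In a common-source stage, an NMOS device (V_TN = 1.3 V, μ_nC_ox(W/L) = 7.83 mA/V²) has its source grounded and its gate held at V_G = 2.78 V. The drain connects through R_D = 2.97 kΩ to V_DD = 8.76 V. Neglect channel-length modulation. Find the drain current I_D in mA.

V_GS = V_G = 2.78 V, so V_ov = 2.78 − 1.3 = 1.48 V.
Assume saturation: I_D = ½ k_n V_ov² = 0.5 × 7.83 × 1.48² = 8.58 mA, giving V_DS = V_DD − I_D R_D = 8.76 − 8.58 × 2.97 = -16.7 V.
But -16.7 V < V_ov = 1.48 V, so the device is actually in triode.
In triode I_D = k_n[V_ov V_DS − ½ V_DS²] and I_D = (V_DD − V_DS)/R_D. Equating: 11.6 V_DS² − 35.42 V_DS + 8.76 = 0, giving V_DS = 0.272 V (the root below V_ov).
I_D = (8.76 − 0.272) / 2.97 = 2.86 mA.

I_D = 2.86 mA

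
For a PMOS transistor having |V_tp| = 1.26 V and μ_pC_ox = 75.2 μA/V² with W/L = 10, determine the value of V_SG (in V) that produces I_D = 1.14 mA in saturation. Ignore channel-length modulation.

V_SG = 3.00 V

k_p = μ_pC_ox · (W/L) = 0.752 mA/V².
In saturation I_D = ½ k_p (V_SG − |V_tp|)², so V_SG − |V_tp| = √(2 I_D / k_p) = √(2 × 1.14 / 0.752) = 1.74 V.
V_SG = 1.26 + 1.74 = 3 V.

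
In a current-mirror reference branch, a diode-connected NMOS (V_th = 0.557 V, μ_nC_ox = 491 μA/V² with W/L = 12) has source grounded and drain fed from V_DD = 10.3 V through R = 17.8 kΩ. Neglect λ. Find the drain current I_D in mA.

With gate tied to drain, V_GS = V_DS ≥ V_GS − V_th, so the device is in saturation.
k_n = μ_nC_ox · (W/L) = 5.892 mA/V².
KCL at the drain: ½ k_n (V_GS − V_th)² = (V_DD − V_GS)/R.
Let x = V_GS − 0.557. Then 52.4 x² + x − 9.743 = 0, giving x = 0.422 V (positive root), so V_GS = 0.979 V.
I_D = (V_DD − V_GS)/R = (10.3 − 0.979) / 17.8 = 0.524 mA.

I_D = 0.524 mA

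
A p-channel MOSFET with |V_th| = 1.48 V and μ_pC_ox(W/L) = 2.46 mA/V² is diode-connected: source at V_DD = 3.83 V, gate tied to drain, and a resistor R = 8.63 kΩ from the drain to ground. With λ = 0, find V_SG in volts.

V_SG = 1.91 V

With gate tied to drain, V_SG = V_SD ≥ V_SG − |V_th|, so the device is in saturation.
KCL at the drain: ½ k_p (V_SG − |V_th|)² = (V_DD − V_SG)/R.
Let x = V_SG − 1.48. Then 10.6 x² + x − 2.35 = 0, giving x = 0.426 V (positive root), so V_SG = 1.91 V.
I_D = (V_DD − V_SG)/R = (3.83 − 1.91) / 8.63 = 0.223 mA.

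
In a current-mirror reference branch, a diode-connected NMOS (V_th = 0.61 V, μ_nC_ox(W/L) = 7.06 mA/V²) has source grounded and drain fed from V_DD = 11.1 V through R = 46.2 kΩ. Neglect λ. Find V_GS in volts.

V_GS = 0.861 V

With gate tied to drain, V_GS = V_DS ≥ V_GS − V_th, so the device is in saturation.
KCL at the drain: ½ k_n (V_GS − V_th)² = (V_DD − V_GS)/R.
Let x = V_GS − 0.61. Then 163 x² + x − 10.49 = 0, giving x = 0.251 V (positive root), so V_GS = 0.861 V.
I_D = (V_DD − V_GS)/R = (11.1 − 0.861) / 46.2 = 0.222 mA.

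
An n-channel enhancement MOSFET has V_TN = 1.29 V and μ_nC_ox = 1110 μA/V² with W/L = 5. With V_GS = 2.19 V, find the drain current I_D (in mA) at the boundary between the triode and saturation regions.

I_D = 2.25 mA

At the boundary V_DS = V_ov = V_GS − V_TN = 2.19 − 1.29 = 0.9 V.
k_n = μ_nC_ox · (W/L) = 5.55 mA/V².
I_D = ½ k_n V_ov² = 0.5 × 5.55 × 0.9² = 2.25 mA.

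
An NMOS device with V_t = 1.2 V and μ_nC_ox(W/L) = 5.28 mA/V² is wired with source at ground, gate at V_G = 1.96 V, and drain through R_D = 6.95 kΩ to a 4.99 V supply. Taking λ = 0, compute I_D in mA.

I_D = 0.690 mA

V_GS = V_G = 1.96 V, so V_ov = 1.96 − 1.2 = 0.76 V.
Assume saturation: I_D = ½ k_n V_ov² = 0.5 × 5.28 × 0.76² = 1.52 mA, giving V_DS = V_DD − I_D R_D = 4.99 − 1.52 × 6.95 = -5.61 V.
But -5.61 V < V_ov = 0.76 V, so the device is actually in triode.
In triode I_D = k_n[V_ov V_DS − ½ V_DS²] and I_D = (V_DD − V_DS)/R_D. Equating: 18.3 V_DS² − 28.89 V_DS + 4.99 = 0, giving V_DS = 0.198 V (the root below V_ov).
I_D = (4.99 − 0.198) / 6.95 = 0.69 mA.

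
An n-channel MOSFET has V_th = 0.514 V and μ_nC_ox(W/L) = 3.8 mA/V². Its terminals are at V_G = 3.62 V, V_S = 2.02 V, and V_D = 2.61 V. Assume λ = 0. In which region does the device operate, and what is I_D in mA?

V_GS = V_G − V_S = 3.62 − 2.02 = 1.6 V; V_DS = V_D − V_S = 2.61 − 2.02 = 0.59 V.
V_ov = V_GS − V_th = 1.6 − 0.514 = 1.09 V.
Since V_DS = 0.59 V < V_ov = 1.09 V, the device is in the triode region.
I_D = k_n [V_ov · V_DS − ½ V_DS²] = 3.8 × [1.09 × 0.59 − 0.5 × 0.59²] = 1.77 mA.

Triode; I_D = 1.77 mA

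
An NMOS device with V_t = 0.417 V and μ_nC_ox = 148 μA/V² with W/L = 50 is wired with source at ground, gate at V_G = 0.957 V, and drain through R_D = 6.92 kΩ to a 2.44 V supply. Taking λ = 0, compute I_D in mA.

I_D = 0.339 mA

V_GS = V_G = 0.957 V, so V_ov = 0.957 − 0.417 = 0.54 V.
k_n = μ_nC_ox · (W/L) = 7.4 mA/V².
Assume saturation: I_D = ½ k_n V_ov² = 0.5 × 7.4 × 0.54² = 1.08 mA, giving V_DS = V_DD − I_D R_D = 2.44 − 1.08 × 6.92 = -5.03 V.
But -5.03 V < V_ov = 0.54 V, so the device is actually in triode.
In triode I_D = k_n[V_ov V_DS − ½ V_DS²] and I_D = (V_DD − V_DS)/R_D. Equating: 25.6 V_DS² − 28.65 V_DS + 2.44 = 0, giving V_DS = 0.0929 V (the root below V_ov).
I_D = (2.44 − 0.0929) / 6.92 = 0.339 mA.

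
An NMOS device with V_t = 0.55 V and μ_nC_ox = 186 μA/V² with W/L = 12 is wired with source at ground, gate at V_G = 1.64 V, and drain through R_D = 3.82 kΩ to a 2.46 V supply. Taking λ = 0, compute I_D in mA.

V_GS = V_G = 1.64 V, so V_ov = 1.64 − 0.55 = 1.09 V.
k_n = μ_nC_ox · (W/L) = 2.232 mA/V².
Assume saturation: I_D = ½ k_n V_ov² = 0.5 × 2.232 × 1.09² = 1.33 mA, giving V_DS = V_DD − I_D R_D = 2.46 − 1.33 × 3.82 = -2.61 V.
But -2.61 V < V_ov = 1.09 V, so the device is actually in triode.
In triode I_D = k_n[V_ov V_DS − ½ V_DS²] and I_D = (V_DD − V_DS)/R_D. Equating: 4.26 V_DS² − 10.29 V_DS + 2.46 = 0, giving V_DS = 0.269 V (the root below V_ov).
I_D = (2.46 − 0.269) / 3.82 = 0.574 mA.

I_D = 0.574 mA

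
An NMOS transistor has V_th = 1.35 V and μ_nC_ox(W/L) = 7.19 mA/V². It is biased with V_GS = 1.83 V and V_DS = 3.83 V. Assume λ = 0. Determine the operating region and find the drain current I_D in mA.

V_ov = V_GS − V_th = 1.83 − 1.35 = 0.48 V.
Since V_DS = 3.83 V ≥ V_ov = 0.48 V, the device is in saturation.
I_D = ½ k_n V_ov² = 0.5 × 7.19 × 0.48² = 0.828 mA.

Saturation; I_D = 0.828 mA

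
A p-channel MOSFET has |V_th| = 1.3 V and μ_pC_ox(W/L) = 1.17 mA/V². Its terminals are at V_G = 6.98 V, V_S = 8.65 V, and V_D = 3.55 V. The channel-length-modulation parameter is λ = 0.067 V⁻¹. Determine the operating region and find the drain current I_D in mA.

V_SG = V_S − V_G = 8.65 − 6.98 = 1.67 V; V_SD = V_S − V_D = 8.65 − 3.55 = 5.1 V.
V_ov = V_SG − |V_th| = 1.67 − 1.3 = 0.37 V.
Since V_SD = 5.1 V ≥ V_ov = 0.37 V, the device is in saturation.
I_D = ½ k_p V_ov² (1 + λ V_SD) = 0.5 × 1.17 × 0.37² × (1 + 0.067 × 5.1) = 0.107 mA.

Saturation; I_D = 0.107 mA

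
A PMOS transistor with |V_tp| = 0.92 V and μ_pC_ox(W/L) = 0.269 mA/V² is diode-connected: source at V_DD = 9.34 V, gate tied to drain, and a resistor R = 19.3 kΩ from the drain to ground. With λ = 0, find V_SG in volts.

V_SG = 2.54 V

With gate tied to drain, V_SG = V_SD ≥ V_SG − |V_tp|, so the device is in saturation.
KCL at the drain: ½ k_p (V_SG − |V_tp|)² = (V_DD − V_SG)/R.
Let x = V_SG − 0.92. Then 2.6 x² + x − 8.42 = 0, giving x = 1.62 V (positive root), so V_SG = 2.54 V.
I_D = (V_DD − V_SG)/R = (9.34 − 2.54) / 19.3 = 0.352 mA.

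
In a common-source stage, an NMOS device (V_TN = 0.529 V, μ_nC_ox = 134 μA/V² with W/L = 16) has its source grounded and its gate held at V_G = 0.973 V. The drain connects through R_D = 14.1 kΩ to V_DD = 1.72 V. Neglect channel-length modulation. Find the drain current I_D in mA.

I_D = 0.112 mA

V_GS = V_G = 0.973 V, so V_ov = 0.973 − 0.529 = 0.444 V.
k_n = μ_nC_ox · (W/L) = 2.144 mA/V².
Assume saturation: I_D = ½ k_n V_ov² = 0.5 × 2.144 × 0.444² = 0.211 mA, giving V_DS = V_DD − I_D R_D = 1.72 − 0.211 × 14.1 = -1.26 V.
But -1.26 V < V_ov = 0.444 V, so the device is actually in triode.
In triode I_D = k_n[V_ov V_DS − ½ V_DS²] and I_D = (V_DD − V_DS)/R_D. Equating: 15.1 V_DS² − 14.42 V_DS + 1.72 = 0, giving V_DS = 0.14 V (the root below V_ov).
I_D = (1.72 − 0.14) / 14.1 = 0.112 mA.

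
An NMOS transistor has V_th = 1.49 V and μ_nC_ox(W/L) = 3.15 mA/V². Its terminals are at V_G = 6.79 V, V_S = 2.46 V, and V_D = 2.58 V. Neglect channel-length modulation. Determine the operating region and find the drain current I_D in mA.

V_GS = V_G − V_S = 6.79 − 2.46 = 4.33 V; V_DS = V_D − V_S = 2.58 − 2.46 = 0.12 V.
V_ov = V_GS − V_th = 4.33 − 1.49 = 2.84 V.
Since V_DS = 0.12 V < V_ov = 2.84 V, the device is in the triode region.
I_D = k_n [V_ov · V_DS − ½ V_DS²] = 3.15 × [2.84 × 0.12 − 0.5 × 0.12²] = 1.05 mA.

Triode; I_D = 1.05 mA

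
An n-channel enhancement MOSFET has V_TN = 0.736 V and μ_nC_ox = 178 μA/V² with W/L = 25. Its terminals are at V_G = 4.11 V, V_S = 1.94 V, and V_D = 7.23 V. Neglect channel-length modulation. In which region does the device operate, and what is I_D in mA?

Saturation; I_D = 4.58 mA

V_GS = V_G − V_S = 4.11 − 1.94 = 2.17 V; V_DS = V_D − V_S = 7.23 − 1.94 = 5.29 V.
k_n = μ_nC_ox · (W/L) = 4.45 mA/V².
V_ov = V_GS − V_TN = 2.17 − 0.736 = 1.43 V.
Since V_DS = 5.29 V ≥ V_ov = 1.43 V, the device is in saturation.
I_D = ½ k_n V_ov² = 0.5 × 4.45 × 1.43² = 4.58 mA.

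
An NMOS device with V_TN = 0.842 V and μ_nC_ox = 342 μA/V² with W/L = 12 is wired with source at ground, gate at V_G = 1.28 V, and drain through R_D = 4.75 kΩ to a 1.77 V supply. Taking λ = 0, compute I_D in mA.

V_GS = V_G = 1.28 V, so V_ov = 1.28 − 0.842 = 0.438 V.
k_n = μ_nC_ox · (W/L) = 4.104 mA/V².
Assume saturation: I_D = ½ k_n V_ov² = 0.5 × 4.104 × 0.438² = 0.394 mA, giving V_DS = V_DD − I_D R_D = 1.77 − 0.394 × 4.75 = -0.0999 V.
But -0.0999 V < V_ov = 0.438 V, so the device is actually in triode.
In triode I_D = k_n[V_ov V_DS − ½ V_DS²] and I_D = (V_DD − V_DS)/R_D. Equating: 9.75 V_DS² − 9.538 V_DS + 1.77 = 0, giving V_DS = 0.249 V (the root below V_ov).
I_D = (1.77 − 0.249) / 4.75 = 0.32 mA.

I_D = 0.320 mA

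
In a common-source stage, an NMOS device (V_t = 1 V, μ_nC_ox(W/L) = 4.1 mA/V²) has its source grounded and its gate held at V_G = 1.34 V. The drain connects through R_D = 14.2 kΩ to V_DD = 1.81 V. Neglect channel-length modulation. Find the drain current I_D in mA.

I_D = 0.120 mA

V_GS = V_G = 1.34 V, so V_ov = 1.34 − 1 = 0.34 V.
Assume saturation: I_D = ½ k_n V_ov² = 0.5 × 4.1 × 0.34² = 0.237 mA, giving V_DS = V_DD − I_D R_D = 1.81 − 0.237 × 14.2 = -1.56 V.
But -1.56 V < V_ov = 0.34 V, so the device is actually in triode.
In triode I_D = k_n[V_ov V_DS − ½ V_DS²] and I_D = (V_DD − V_DS)/R_D. Equating: 29.1 V_DS² − 20.79 V_DS + 1.81 = 0, giving V_DS = 0.101 V (the root below V_ov).
I_D = (1.81 − 0.101) / 14.2 = 0.12 mA.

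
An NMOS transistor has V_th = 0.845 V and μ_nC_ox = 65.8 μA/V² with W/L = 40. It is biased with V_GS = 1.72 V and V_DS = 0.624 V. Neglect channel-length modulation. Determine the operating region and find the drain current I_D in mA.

Triode; I_D = 0.925 mA

k_n = μ_nC_ox · (W/L) = 2.632 mA/V².
V_ov = V_GS − V_th = 1.72 − 0.845 = 0.875 V.
Since V_DS = 0.624 V < V_ov = 0.875 V, the device is in the triode region.
I_D = k_n [V_ov · V_DS − ½ V_DS²] = 2.632 × [0.875 × 0.624 − 0.5 × 0.624²] = 0.925 mA.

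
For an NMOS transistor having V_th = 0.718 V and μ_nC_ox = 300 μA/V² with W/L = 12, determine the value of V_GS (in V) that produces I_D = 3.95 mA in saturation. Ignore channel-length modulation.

V_GS = 2.20 V

k_n = μ_nC_ox · (W/L) = 3.6 mA/V².
In saturation I_D = ½ k_n (V_GS − V_th)², so V_GS − V_th = √(2 I_D / k_n) = √(2 × 3.95 / 3.6) = 1.48 V.
V_GS = 0.718 + 1.48 = 2.2 V.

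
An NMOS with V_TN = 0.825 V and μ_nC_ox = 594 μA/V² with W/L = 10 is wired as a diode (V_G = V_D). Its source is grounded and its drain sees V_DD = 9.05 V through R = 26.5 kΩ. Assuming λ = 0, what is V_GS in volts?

With gate tied to drain, V_GS = V_DS ≥ V_GS − V_TN, so the device is in saturation.
k_n = μ_nC_ox · (W/L) = 5.94 mA/V².
KCL at the drain: ½ k_n (V_GS − V_TN)² = (V_DD − V_GS)/R.
Let x = V_GS − 0.825. Then 78.7 x² + x − 8.225 = 0, giving x = 0.317 V (positive root), so V_GS = 1.14 V.
I_D = (V_DD − V_GS)/R = (9.05 − 1.14) / 26.5 = 0.298 mA.

V_GS = 1.14 V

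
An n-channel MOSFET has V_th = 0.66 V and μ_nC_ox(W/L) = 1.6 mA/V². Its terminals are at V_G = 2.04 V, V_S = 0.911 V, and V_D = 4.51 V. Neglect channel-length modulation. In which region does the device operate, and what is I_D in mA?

V_GS = V_G − V_S = 2.04 − 0.911 = 1.13 V; V_DS = V_D − V_S = 4.51 − 0.911 = 3.6 V.
V_ov = V_GS − V_th = 1.13 − 0.66 = 0.469 V.
Since V_DS = 3.6 V ≥ V_ov = 0.469 V, the device is in saturation.
I_D = ½ k_n V_ov² = 0.5 × 1.6 × 0.469² = 0.176 mA.

Saturation; I_D = 0.176 mA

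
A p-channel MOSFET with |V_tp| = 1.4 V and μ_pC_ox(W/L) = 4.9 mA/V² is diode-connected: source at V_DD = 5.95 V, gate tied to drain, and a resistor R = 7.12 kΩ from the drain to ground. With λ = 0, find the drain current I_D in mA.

With gate tied to drain, V_SG = V_SD ≥ V_SG − |V_tp|, so the device is in saturation.
KCL at the drain: ½ k_p (V_SG − |V_tp|)² = (V_DD − V_SG)/R.
Let x = V_SG − 1.4. Then 17.4 x² + x − 4.55 = 0, giving x = 0.483 V (positive root), so V_SG = 1.88 V.
I_D = (V_DD − V_SG)/R = (5.95 − 1.88) / 7.12 = 0.571 mA.

I_D = 0.571 mA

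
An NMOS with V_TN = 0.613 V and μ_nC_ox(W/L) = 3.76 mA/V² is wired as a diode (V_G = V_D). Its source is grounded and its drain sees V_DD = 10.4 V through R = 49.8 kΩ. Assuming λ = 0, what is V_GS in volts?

V_GS = 0.931 V

With gate tied to drain, V_GS = V_DS ≥ V_GS − V_TN, so the device is in saturation.
KCL at the drain: ½ k_n (V_GS − V_TN)² = (V_DD − V_GS)/R.
Let x = V_GS − 0.613. Then 93.6 x² + x − 9.787 = 0, giving x = 0.318 V (positive root), so V_GS = 0.931 V.
I_D = (V_DD − V_GS)/R = (10.4 − 0.931) / 49.8 = 0.19 mA.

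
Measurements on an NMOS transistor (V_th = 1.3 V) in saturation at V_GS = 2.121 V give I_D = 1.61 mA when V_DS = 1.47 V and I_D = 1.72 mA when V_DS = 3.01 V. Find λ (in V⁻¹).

λ = 0.0475 V⁻¹

With V_GS fixed, I_D ∝ (1 + λ V_DS) in saturation, so I_D2/I_D1 = (1 + λ V_DS2)/(1 + λ V_DS1).
1.72/1.61 = 1.068 = (1 + 3.01 λ)/(1 + 1.47 λ).
Solving: λ (I_D1 V_DS2 − I_D2 V_DS1) = I_D2 − I_D1, so λ = (1.72 − 1.61) / (1.61 × 3.01 − 1.72 × 1.47) = 0.11 / 2.32 = 0.0475 V⁻¹.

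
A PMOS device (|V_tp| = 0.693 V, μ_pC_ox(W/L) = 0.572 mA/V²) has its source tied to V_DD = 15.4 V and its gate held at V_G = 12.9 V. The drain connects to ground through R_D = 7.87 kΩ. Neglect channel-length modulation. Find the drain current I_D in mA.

V_SG = V_DD − V_G = 15.4 − 12.9 = 2.5 V, so V_ov = 2.5 − 0.693 = 1.81 V.
Assume saturation: I_D = ½ k_p V_ov² = 0.5 × 0.572 × 1.81² = 0.934 mA, giving V_SD = V_DD − I_D R_D = 15.4 − 0.934 × 7.87 = 8.05 V.
V_SD = 8.05 V ≥ V_ov = 1.81 V, confirming saturation.

I_D = 0.934 mA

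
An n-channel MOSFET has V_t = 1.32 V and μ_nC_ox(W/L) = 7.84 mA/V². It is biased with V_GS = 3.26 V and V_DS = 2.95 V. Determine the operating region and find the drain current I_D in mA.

Saturation; I_D = 14.8 mA

V_ov = V_GS − V_t = 3.26 − 1.32 = 1.94 V.
Since V_DS = 2.95 V ≥ V_ov = 1.94 V, the device is in saturation.
I_D = ½ k_n V_ov² = 0.5 × 7.84 × 1.94² = 14.8 mA.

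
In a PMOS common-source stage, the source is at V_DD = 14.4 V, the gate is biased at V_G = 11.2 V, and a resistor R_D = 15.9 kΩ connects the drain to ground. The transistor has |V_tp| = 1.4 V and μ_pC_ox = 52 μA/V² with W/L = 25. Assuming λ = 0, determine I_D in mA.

I_D = 0.879 mA

V_SG = V_DD − V_G = 14.4 − 11.2 = 3.2 V, so V_ov = 3.2 − 1.4 = 1.8 V.
k_p = μ_pC_ox · (W/L) = 1.3 mA/V².
Assume saturation: I_D = ½ k_p V_ov² = 0.5 × 1.3 × 1.8² = 2.11 mA, giving V_SD = V_DD − I_D R_D = 14.4 − 2.11 × 15.9 = -19.1 V.
But -19.1 V < V_ov = 1.8 V, so the device is actually in triode.
In triode I_D = k_p[V_ov V_SD − ½ V_SD²] and I_D = (V_DD − V_SD)/R_D. Equating: 10.3 V_SD² − 38.21 V_SD + 14.4 = 0, giving V_SD = 0.426 V (the root below V_ov).
I_D = (14.4 − 0.426) / 15.9 = 0.879 mA.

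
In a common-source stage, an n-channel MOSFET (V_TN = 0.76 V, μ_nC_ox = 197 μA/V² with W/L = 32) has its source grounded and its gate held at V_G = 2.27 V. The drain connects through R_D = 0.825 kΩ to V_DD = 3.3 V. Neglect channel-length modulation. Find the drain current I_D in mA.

I_D = 3.48 mA

V_GS = V_G = 2.27 V, so V_ov = 2.27 − 0.76 = 1.51 V.
k_n = μ_nC_ox · (W/L) = 6.304 mA/V².
Assume saturation: I_D = ½ k_n V_ov² = 0.5 × 6.304 × 1.51² = 7.19 mA, giving V_DS = V_DD − I_D R_D = 3.3 − 7.19 × 0.825 = -2.63 V.
But -2.63 V < V_ov = 1.51 V, so the device is actually in triode.
In triode I_D = k_n[V_ov V_DS − ½ V_DS²] and I_D = (V_DD − V_DS)/R_D. Equating: 2.6 V_DS² − 8.853 V_DS + 3.3 = 0, giving V_DS = 0.426 V (the root below V_ov).
I_D = (3.3 − 0.426) / 0.825 = 3.48 mA.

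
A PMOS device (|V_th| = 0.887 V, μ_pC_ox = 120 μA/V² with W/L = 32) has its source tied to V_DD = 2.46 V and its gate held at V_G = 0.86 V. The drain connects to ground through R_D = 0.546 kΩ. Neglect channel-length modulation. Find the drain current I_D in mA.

I_D = 0.976 mA

V_SG = V_DD − V_G = 2.46 − 0.86 = 1.6 V, so V_ov = 1.6 − 0.887 = 0.713 V.
k_p = μ_pC_ox · (W/L) = 3.84 mA/V².
Assume saturation: I_D = ½ k_p V_ov² = 0.5 × 3.84 × 0.713² = 0.976 mA, giving V_SD = V_DD − I_D R_D = 2.46 − 0.976 × 0.546 = 1.93 V.
V_SD = 1.93 V ≥ V_ov = 0.713 V, confirming saturation.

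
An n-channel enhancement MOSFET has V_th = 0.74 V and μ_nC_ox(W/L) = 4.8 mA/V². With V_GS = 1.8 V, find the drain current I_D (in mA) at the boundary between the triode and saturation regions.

I_D = 2.70 mA

At the boundary V_DS = V_ov = V_GS − V_th = 1.8 − 0.74 = 1.06 V.
I_D = ½ k_n V_ov² = 0.5 × 4.8 × 1.06² = 2.7 mA.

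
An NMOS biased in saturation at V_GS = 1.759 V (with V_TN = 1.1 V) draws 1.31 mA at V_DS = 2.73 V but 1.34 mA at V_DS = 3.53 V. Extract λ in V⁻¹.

λ = 0.0311 V⁻¹

With V_GS fixed, I_D ∝ (1 + λ V_DS) in saturation, so I_D2/I_D1 = (1 + λ V_DS2)/(1 + λ V_DS1).
1.34/1.31 = 1.023 = (1 + 3.53 λ)/(1 + 2.73 λ).
Solving: λ (I_D1 V_DS2 − I_D2 V_DS1) = I_D2 − I_D1, so λ = (1.34 − 1.31) / (1.31 × 3.53 − 1.34 × 2.73) = 0.03 / 0.966 = 0.0311 V⁻¹.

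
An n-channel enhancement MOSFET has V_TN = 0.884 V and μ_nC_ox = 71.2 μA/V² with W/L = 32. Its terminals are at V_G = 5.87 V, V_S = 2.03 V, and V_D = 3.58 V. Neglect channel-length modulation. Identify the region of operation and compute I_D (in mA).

Triode; I_D = 7.70 mA

V_GS = V_G − V_S = 5.87 − 2.03 = 3.84 V; V_DS = V_D − V_S = 3.58 − 2.03 = 1.55 V.
k_n = μ_nC_ox · (W/L) = 2.278 mA/V².
V_ov = V_GS − V_TN = 3.84 − 0.884 = 2.96 V.
Since V_DS = 1.55 V < V_ov = 2.96 V, the device is in the triode region.
I_D = k_n [V_ov · V_DS − ½ V_DS²] = 2.278 × [2.96 × 1.55 − 0.5 × 1.55²] = 7.7 mA.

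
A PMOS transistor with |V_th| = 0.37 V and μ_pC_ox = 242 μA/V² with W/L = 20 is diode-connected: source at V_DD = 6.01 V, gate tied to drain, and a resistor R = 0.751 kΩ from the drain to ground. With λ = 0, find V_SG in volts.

With gate tied to drain, V_SG = V_SD ≥ V_SG − |V_th|, so the device is in saturation.
k_p = μ_pC_ox · (W/L) = 4.84 mA/V².
KCL at the drain: ½ k_p (V_SG − |V_th|)² = (V_DD − V_SG)/R.
Let x = V_SG − 0.37. Then 1.82 x² + x − 5.64 = 0, giving x = 1.51 V (positive root), so V_SG = 1.88 V.
I_D = (V_DD − V_SG)/R = (6.01 − 1.88) / 0.751 = 5.5 mA.

V_SG = 1.88 V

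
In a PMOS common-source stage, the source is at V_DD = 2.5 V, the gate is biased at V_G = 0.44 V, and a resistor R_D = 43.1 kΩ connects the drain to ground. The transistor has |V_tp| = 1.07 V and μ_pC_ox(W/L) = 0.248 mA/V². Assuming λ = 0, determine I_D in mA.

V_SG = V_DD − V_G = 2.5 − 0.44 = 2.06 V, so V_ov = 2.06 − 1.07 = 0.99 V.
Assume saturation: I_D = ½ k_p V_ov² = 0.5 × 0.248 × 0.99² = 0.122 mA, giving V_SD = V_DD − I_D R_D = 2.5 − 0.122 × 43.1 = -2.74 V.
But -2.74 V < V_ov = 0.99 V, so the device is actually in triode.
In triode I_D = k_p[V_ov V_SD − ½ V_SD²] and I_D = (V_DD − V_SD)/R_D. Equating: 5.34 V_SD² − 11.58 V_SD + 2.5 = 0, giving V_SD = 0.243 V (the root below V_ov).
I_D = (2.5 − 0.243) / 43.1 = 0.0524 mA.

I_D = 0.0524 mA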